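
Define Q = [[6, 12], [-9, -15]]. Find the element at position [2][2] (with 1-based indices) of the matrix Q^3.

Characteristic polynomial: λ^2 + 9λ + 18 = (λ + 3)(λ + 6), so the eigenvalues are -6, -3.
λ=-6: eigenvector (1, -1).
λ=-3: eigenvector (4, -3).
P = [[1, 4], [-1, -3]], D = diag(-6, -3), P⁻¹ = [[-3, -4], [1, 1]].
Q³ = P·diag(-216, -27)·P⁻¹ = [[540, 756], [-567, -783]].
The requested entry is -783.

-783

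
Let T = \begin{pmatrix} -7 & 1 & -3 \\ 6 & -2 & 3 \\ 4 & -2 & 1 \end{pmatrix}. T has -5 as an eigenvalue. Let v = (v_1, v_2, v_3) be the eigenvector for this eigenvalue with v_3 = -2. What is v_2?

-2

T + 5I = [[-2, 1, -3], [6, 3, 3], [4, -2, 6]].
Solving (T + 5I)v = 0 gives the eigenspace spanned by (2, -2, -2).
With v_3 = -2, v = (2, -2, -2), so v_2 = -2.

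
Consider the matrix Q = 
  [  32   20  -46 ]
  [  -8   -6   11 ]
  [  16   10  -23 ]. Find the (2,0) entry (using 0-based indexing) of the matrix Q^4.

1024

Characteristic polynomial: r^3 - 3r^2 - 4r = r(r - 4)(r + 1), so the eigenvalues are -1, 0, 4.
r=0: eigenvector (-7, 2, -4).
r=-1: eigenvector (2, -1, 1).
r=4: eigenvector (4, -1, 2).
P = [[-7, 2, 4], [2, -1, -1], [-4, 1, 2]], D = diag(0, -1, 4), P⁻¹ = [[1, 0, -2], [0, -2, -1], [2, 1, -3]].
Q⁴ = P·diag(0, 1, 256)·P⁻¹ = [[2048, 1020, -3074], [-512, -254, 769], [1024, 510, -1537]].
The requested entry is 1024.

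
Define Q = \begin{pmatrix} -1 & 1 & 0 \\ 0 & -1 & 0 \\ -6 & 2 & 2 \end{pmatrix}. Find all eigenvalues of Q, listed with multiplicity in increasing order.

Characteristic polynomial: p(s) = s^3 - 3s - 2 = (s - 2)(s + 1)^2.
Roots (with multiplicity): -1, -1, 2.

-1, -1, 2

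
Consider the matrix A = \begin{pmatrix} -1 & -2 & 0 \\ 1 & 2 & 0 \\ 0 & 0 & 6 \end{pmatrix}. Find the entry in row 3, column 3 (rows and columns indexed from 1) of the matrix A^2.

36

Characteristic polynomial: μ^3 - 7μ^2 + 6μ = μ(μ - 6)(μ - 1), so the eigenvalues are 0, 1, 6.
μ=1: eigenvector (1, -1, 0).
μ=6: eigenvector (0, 0, 1).
μ=0: eigenvector (2, -1, 0).
P = [[1, 0, 2], [-1, 0, -1], [0, 1, 0]], D = diag(1, 6, 0), P⁻¹ = [[-1, -2, 0], [0, 0, 1], [1, 1, 0]].
A² = P·diag(1, 36, 0)·P⁻¹ = [[-1, -2, 0], [1, 2, 0], [0, 0, 36]].
The requested entry is 36.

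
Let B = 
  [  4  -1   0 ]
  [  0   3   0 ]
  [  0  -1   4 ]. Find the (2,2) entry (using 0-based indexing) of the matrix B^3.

64

Characteristic polynomial: r^3 - 11r^2 + 40r - 48 = (r - 4)^2(r - 3), so the eigenvalues are 3, 4, 4.
r=4: eigenvector (1, 0, 0).
r=3: eigenvector (-1, -1, -1).
r=4: eigenvector (-2, 0, -1).
P = [[1, -1, -2], [0, -1, 0], [0, -1, -1]], D = diag(4, 3, 4), P⁻¹ = [[1, 1, -2], [0, -1, 0], [0, 1, -1]].
B³ = P·diag(64, 27, 64)·P⁻¹ = [[64, -37, 0], [0, 27, 0], [0, -37, 64]].
The requested entry is 64.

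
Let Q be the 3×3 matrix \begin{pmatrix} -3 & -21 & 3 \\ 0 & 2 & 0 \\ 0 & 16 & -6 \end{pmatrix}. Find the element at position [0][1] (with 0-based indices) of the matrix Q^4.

2625

Characteristic polynomial: λ^3 + 7λ^2 - 36 = (λ - 2)(λ + 3)(λ + 6), so the eigenvalues are -6, -3, 2.
λ=-3: eigenvector (1, 0, 0).
λ=2: eigenvector (-3, 1, 2).
λ=-6: eigenvector (-1, 0, 1).
P = [[1, -3, -1], [0, 1, 0], [0, 2, 1]], D = diag(-3, 2, -6), P⁻¹ = [[1, 1, 1], [0, 1, 0], [0, -2, 1]].
Q⁴ = P·diag(81, 16, 1296)·P⁻¹ = [[81, 2625, -1215], [0, 16, 0], [0, -2560, 1296]].
The requested entry is 2625.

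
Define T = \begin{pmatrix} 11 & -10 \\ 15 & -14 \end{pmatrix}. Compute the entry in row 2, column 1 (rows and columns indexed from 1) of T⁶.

-12285

Characteristic polynomial: λ^2 + 3λ - 4 = (λ - 1)(λ + 4), so the eigenvalues are -4, 1.
λ=1: eigenvector (1, 1).
λ=-4: eigenvector (2, 3).
P = [[1, 2], [1, 3]], D = diag(1, -4), P⁻¹ = [[3, -2], [-1, 1]].
T⁶ = P·diag(1, 4096)·P⁻¹ = [[-8189, 8190], [-12285, 12286]].
The requested entry is -12285.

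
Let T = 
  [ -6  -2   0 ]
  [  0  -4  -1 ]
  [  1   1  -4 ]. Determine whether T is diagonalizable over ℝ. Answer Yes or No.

Characteristic polynomial: p(r) = r^3 + 14r^2 + 65r + 100 = (r + 4)(r + 5)^2.
r = -5 has algebraic multiplicity 2; rank(T + 5I) = 2, so geometric multiplicity = 1.
Geometric multiplicity < algebraic multiplicity, so T is not diagonalizable.

No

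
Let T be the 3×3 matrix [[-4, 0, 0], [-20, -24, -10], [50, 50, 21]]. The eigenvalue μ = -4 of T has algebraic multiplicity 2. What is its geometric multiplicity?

T + 4I = [[0, 0, 0], [-20, -20, -10], [50, 50, 25]].
This matrix has rank 1, so its null space has dimension 3 − 1 = 2.

2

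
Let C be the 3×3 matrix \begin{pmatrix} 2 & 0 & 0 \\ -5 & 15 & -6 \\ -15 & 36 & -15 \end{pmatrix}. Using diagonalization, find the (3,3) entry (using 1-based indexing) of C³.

-135

Characteristic polynomial: t^3 - 2t^2 - 9t + 18 = (t - 3)(t - 2)(t + 3), so the eigenvalues are -3, 2, 3.
t=2: eigenvector (1, -1, -3).
t=3: eigenvector (0, 1, 2).
t=-3: eigenvector (0, 1, 3).
P = [[1, 0, 0], [-1, 1, 1], [-3, 2, 3]], D = diag(2, 3, -3), P⁻¹ = [[1, 0, 0], [0, 3, -1], [1, -2, 1]].
C³ = P·diag(8, 27, -27)·P⁻¹ = [[8, 0, 0], [-35, 135, -54], [-105, 324, -135]].
The requested entry is -135.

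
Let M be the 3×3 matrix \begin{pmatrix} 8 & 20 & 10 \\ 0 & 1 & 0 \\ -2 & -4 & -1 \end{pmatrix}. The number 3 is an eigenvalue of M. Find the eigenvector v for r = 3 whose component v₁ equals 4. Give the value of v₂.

0

M − 3I = [[5, 20, 10], [0, -2, 0], [-2, -4, -4]].
Solving (M − 3I)v = 0 gives the eigenspace spanned by (4, 0, -2).
With v₁ = 4, v = (4, 0, -2), so v₂ = 0.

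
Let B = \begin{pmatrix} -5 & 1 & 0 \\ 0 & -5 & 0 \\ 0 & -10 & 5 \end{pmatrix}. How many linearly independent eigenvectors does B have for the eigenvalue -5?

1

B + 5I = [[0, 1, 0], [0, 0, 0], [0, -10, 10]].
This matrix has rank 2, so its null space has dimension 3 − 2 = 1.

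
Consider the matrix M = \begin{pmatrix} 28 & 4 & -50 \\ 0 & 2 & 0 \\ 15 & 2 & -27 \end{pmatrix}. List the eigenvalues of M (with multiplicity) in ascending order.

Characteristic polynomial: p(t) = t^3 - 3t^2 - 4t + 12 = (t - 3)(t - 2)(t + 2).
Roots (with multiplicity): -2, 2, 3.

-2, 2, 3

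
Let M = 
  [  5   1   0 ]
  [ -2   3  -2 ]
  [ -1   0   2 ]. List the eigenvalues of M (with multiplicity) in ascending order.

Characteristic polynomial: p(t) = t^3 - 10t^2 + 33t - 36 = (t - 4)(t - 3)^2.
Roots (with multiplicity): 3, 3, 4.

3, 3, 4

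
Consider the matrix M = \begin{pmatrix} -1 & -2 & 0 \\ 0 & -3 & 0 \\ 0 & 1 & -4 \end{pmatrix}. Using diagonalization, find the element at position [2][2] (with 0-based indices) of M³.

Characteristic polynomial: r^3 + 8r^2 + 19r + 12 = (r + 1)(r + 3)(r + 4), so the eigenvalues are -4, -3, -1.
r=-3: eigenvector (-1, -1, -1).
r=-1: eigenvector (1, 0, 0).
r=-4: eigenvector (0, 0, 1).
P = [[-1, 1, 0], [-1, 0, 0], [-1, 0, 1]], D = diag(-3, -1, -4), P⁻¹ = [[0, -1, 0], [1, -1, 0], [0, -1, 1]].
M³ = P·diag(-27, -1, -64)·P⁻¹ = [[-1, -26, 0], [0, -27, 0], [0, 37, -64]].
The requested entry is -64.

-64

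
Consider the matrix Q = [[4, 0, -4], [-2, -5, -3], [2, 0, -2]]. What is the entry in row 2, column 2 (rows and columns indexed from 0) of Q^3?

Characteristic polynomial: t^3 + 3t^2 - 10t = t(t - 2)(t + 5), so the eigenvalues are -5, 0, 2.
t=-5: eigenvector (0, 1, 0).
t=0: eigenvector (-1, 1, -1).
t=2: eigenvector (2, -1, 1).
P = [[0, -1, 2], [1, 1, -1], [0, -1, 1]], D = diag(-5, 0, 2), P⁻¹ = [[0, 1, 1], [1, 0, -2], [1, 0, -1]].
Q³ = P·diag(-125, 0, 8)·P⁻¹ = [[16, 0, -16], [-8, -125, -117], [8, 0, -8]].
The requested entry is -8.

-8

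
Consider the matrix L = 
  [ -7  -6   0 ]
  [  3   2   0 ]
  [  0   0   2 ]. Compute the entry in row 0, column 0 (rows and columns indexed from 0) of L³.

Characteristic polynomial: t^3 + 3t^2 - 6t - 8 = (t - 2)(t + 1)(t + 4), so the eigenvalues are -4, -1, 2.
t=-1: eigenvector (-1, 1, 0).
t=-4: eigenvector (-2, 1, 0).
t=2: eigenvector (0, 0, 1).
P = [[-1, -2, 0], [1, 1, 0], [0, 0, 1]], D = diag(-1, -4, 2), P⁻¹ = [[1, 2, 0], [-1, -1, 0], [0, 0, 1]].
L³ = P·diag(-1, -64, 8)·P⁻¹ = [[-127, -126, 0], [63, 62, 0], [0, 0, 8]].
The requested entry is -127.

-127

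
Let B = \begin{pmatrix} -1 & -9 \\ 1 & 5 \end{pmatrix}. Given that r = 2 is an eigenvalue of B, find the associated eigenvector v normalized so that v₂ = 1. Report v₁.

B − 2I = [[-3, -9], [1, 3]].
Solving (B − 2I)v = 0 gives the eigenspace spanned by (-3, 1).
With v₂ = 1, v = (-3, 1), so v₁ = -3.

-3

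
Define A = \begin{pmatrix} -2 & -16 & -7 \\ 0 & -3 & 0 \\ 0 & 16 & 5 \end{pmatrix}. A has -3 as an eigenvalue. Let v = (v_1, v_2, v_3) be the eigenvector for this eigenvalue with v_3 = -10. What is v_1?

A + 3I = [[1, -16, -7], [0, 0, 0], [0, 16, 8]].
Solving (A + 3I)v = 0 gives the eigenspace spanned by (10, 5, -10).
With v_3 = -10, v = (10, 5, -10), so v_1 = 10.

10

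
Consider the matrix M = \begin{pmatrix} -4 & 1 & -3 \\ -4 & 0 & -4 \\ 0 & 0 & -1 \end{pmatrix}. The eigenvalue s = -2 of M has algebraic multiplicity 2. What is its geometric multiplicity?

M + 2I = [[-2, 1, -3], [-4, 2, -4], [0, 0, 1]].
This matrix has rank 2, so its null space has dimension 3 − 2 = 1.

1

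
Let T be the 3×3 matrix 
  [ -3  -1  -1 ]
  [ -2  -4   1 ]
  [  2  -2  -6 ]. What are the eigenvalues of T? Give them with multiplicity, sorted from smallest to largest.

Characteristic polynomial: p(λ) = λ^3 + 13λ^2 + 56λ + 80 = (λ + 4)^2(λ + 5).
Roots (with multiplicity): -5, -4, -4.

-5, -4, -4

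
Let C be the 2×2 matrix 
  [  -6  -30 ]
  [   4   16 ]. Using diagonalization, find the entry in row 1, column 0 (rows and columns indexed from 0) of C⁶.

85120

Characteristic polynomial: s^2 - 10s + 24 = (s - 6)(s - 4), so the eigenvalues are 4, 6.
s=6: eigenvector (-5, 2).
s=4: eigenvector (-3, 1).
P = [[-5, -3], [2, 1]], D = diag(6, 4), P⁻¹ = [[1, 3], [-2, -5]].
C⁶ = P·diag(46656, 4096)·P⁻¹ = [[-208704, -638400], [85120, 259456]].
The requested entry is 85120.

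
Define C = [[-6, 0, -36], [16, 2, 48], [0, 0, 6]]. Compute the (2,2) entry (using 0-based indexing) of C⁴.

1296

Characteristic polynomial: λ^3 - 2λ^2 - 36λ + 72 = (λ - 6)(λ - 2)(λ + 6), so the eigenvalues are -6, 2, 6.
λ=-6: eigenvector (1, -2, 0).
λ=2: eigenvector (0, 1, 0).
λ=6: eigenvector (-3, 0, 1).
P = [[1, 0, -3], [-2, 1, 0], [0, 0, 1]], D = diag(-6, 2, 6), P⁻¹ = [[1, 0, 3], [2, 1, 6], [0, 0, 1]].
C⁴ = P·diag(1296, 16, 1296)·P⁻¹ = [[1296, 0, 0], [-2560, 16, -7680], [0, 0, 1296]].
The requested entry is 1296.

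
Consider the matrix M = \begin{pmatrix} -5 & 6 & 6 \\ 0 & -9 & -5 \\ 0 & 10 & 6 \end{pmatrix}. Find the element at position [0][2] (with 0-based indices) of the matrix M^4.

Characteristic polynomial: t^3 + 8t^2 + 11t - 20 = (t - 1)(t + 4)(t + 5), so the eigenvalues are -5, -4, 1.
t=-5: eigenvector (1, 0, 0).
t=1: eigenvector (1, -1, 2).
t=-4: eigenvector (0, -1, 1).
P = [[1, 1, 0], [0, -1, -1], [0, 2, 1]], D = diag(-5, 1, -4), P⁻¹ = [[1, -1, -1], [0, 1, 1], [0, -2, -1]].
M⁴ = P·diag(625, 1, 256)·P⁻¹ = [[625, -624, -624], [0, 511, 255], [0, -510, -254]].
The requested entry is -624.

-624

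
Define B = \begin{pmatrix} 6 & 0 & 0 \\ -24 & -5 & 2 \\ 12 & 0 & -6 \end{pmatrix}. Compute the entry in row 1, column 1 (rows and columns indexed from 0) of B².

Characteristic polynomial: s^3 + 5s^2 - 36s - 180 = (s - 6)(s + 5)(s + 6), so the eigenvalues are -6, -5, 6.
s=6: eigenvector (1, -2, 1).
s=-6: eigenvector (0, -2, 1).
s=-5: eigenvector (0, 1, 0).
P = [[1, 0, 0], [-2, -2, 1], [1, 1, 0]], D = diag(6, -6, -5), P⁻¹ = [[1, 0, 0], [-1, 0, 1], [0, 1, 2]].
B² = P·diag(36, 36, 25)·P⁻¹ = [[36, 0, 0], [0, 25, -22], [0, 0, 36]].
The requested entry is 25.

25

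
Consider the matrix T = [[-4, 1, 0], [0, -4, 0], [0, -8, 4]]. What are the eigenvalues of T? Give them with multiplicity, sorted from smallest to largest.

Characteristic polynomial: p(s) = s^3 + 4s^2 - 16s - 64 = (s - 4)(s + 4)^2.
Roots (with multiplicity): -4, -4, 4.

-4, -4, 4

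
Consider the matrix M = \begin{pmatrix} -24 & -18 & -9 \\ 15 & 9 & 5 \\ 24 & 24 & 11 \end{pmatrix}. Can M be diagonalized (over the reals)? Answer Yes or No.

Characteristic polynomial: p(t) = t^3 + 4t^2 - 15t - 18 = (t - 3)(t + 1)(t + 6).
All 3 eigenvalues are distinct, so M is diagonalizable.

Yes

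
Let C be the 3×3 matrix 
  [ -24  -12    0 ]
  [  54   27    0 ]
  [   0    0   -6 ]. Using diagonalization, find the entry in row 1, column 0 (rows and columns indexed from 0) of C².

Characteristic polynomial: t^3 + 3t^2 - 18t = t(t - 3)(t + 6), so the eigenvalues are -6, 0, 3.
t=0: eigenvector (1, -2, 0).
t=3: eigenvector (-4, 9, 0).
t=-6: eigenvector (0, 0, 1).
P = [[1, -4, 0], [-2, 9, 0], [0, 0, 1]], D = diag(0, 3, -6), P⁻¹ = [[9, 4, 0], [2, 1, 0], [0, 0, 1]].
C² = P·diag(0, 9, 36)·P⁻¹ = [[-72, -36, 0], [162, 81, 0], [0, 0, 36]].
The requested entry is 162.

162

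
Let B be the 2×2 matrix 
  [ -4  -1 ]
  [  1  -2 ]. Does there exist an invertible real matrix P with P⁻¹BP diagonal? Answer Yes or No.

No

Characteristic polynomial: p(t) = t^2 + 6t + 9 = (t + 3)^2.
t = -3 has algebraic multiplicity 2; rank(B + 3I) = 1, so geometric multiplicity = 1.
Geometric multiplicity < algebraic multiplicity, so B is not diagonalizable.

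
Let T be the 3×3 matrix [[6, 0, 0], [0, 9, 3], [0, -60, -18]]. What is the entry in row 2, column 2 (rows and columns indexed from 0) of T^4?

6156

Characteristic polynomial: r^3 + 3r^2 - 36r - 108 = (r - 6)(r + 3)(r + 6), so the eigenvalues are -6, -3, 6.
r=6: eigenvector (1, 0, 0).
r=-3: eigenvector (0, 1, -4).
r=-6: eigenvector (0, -1, 5).
P = [[1, 0, 0], [0, 1, -1], [0, -4, 5]], D = diag(6, -3, -6), P⁻¹ = [[1, 0, 0], [0, 5, 1], [0, 4, 1]].
T⁴ = P·diag(1296, 81, 1296)·P⁻¹ = [[1296, 0, 0], [0, -4779, -1215], [0, 24300, 6156]].
The requested entry is 6156.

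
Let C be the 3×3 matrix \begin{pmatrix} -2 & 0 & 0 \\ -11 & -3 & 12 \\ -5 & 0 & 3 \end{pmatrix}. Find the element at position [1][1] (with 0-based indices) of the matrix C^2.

9

Characteristic polynomial: λ^3 + 2λ^2 - 9λ - 18 = (λ - 3)(λ + 2)(λ + 3), so the eigenvalues are -3, -2, 3.
λ=-2: eigenvector (1, 1, 1).
λ=-3: eigenvector (0, 1, 0).
λ=3: eigenvector (0, 2, 1).
P = [[1, 0, 0], [1, 1, 2], [1, 0, 1]], D = diag(-2, -3, 3), P⁻¹ = [[1, 0, 0], [1, 1, -2], [-1, 0, 1]].
C² = P·diag(4, 9, 9)·P⁻¹ = [[4, 0, 0], [-5, 9, 0], [-5, 0, 9]].
The requested entry is 9.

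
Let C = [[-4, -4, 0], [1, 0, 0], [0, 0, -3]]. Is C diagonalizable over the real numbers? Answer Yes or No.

Characteristic polynomial: p(λ) = λ^3 + 7λ^2 + 16λ + 12 = (λ + 2)^2(λ + 3).
λ = -2 has algebraic multiplicity 2; rank(C + 2I) = 2, so geometric multiplicity = 1.
Geometric multiplicity < algebraic multiplicity, so C is not diagonalizable.

No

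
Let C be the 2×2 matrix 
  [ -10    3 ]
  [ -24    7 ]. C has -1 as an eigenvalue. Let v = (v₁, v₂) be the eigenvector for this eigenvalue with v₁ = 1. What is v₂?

C + 1I = [[-9, 3], [-24, 8]].
Solving (C + 1I)v = 0 gives the eigenspace spanned by (1, 3).
With v₁ = 1, v = (1, 3), so v₂ = 3.

3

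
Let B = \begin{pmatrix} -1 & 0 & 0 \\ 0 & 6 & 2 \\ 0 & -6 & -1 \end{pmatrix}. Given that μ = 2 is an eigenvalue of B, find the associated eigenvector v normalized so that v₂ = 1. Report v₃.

-2

B − 2I = [[-3, 0, 0], [0, 4, 2], [0, -6, -3]].
Solving (B − 2I)v = 0 gives the eigenspace spanned by (0, 1, -2).
With v₂ = 1, v = (0, 1, -2), so v₃ = -2.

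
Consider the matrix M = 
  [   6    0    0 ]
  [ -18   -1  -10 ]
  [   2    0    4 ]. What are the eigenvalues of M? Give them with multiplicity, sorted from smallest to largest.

Characteristic polynomial: p(t) = t^3 - 9t^2 + 14t + 24 = (t - 6)(t - 4)(t + 1).
Roots (with multiplicity): -1, 4, 6.

-1, 4, 6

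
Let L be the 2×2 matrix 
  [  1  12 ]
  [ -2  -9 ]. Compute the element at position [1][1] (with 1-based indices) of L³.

169

Characteristic polynomial: t^2 + 8t + 15 = (t + 3)(t + 5), so the eigenvalues are -5, -3.
t=-5: eigenvector (-2, 1).
t=-3: eigenvector (-3, 1).
P = [[-2, -3], [1, 1]], D = diag(-5, -3), P⁻¹ = [[1, 3], [-1, -2]].
L³ = P·diag(-125, -27)·P⁻¹ = [[169, 588], [-98, -321]].
The requested entry is 169.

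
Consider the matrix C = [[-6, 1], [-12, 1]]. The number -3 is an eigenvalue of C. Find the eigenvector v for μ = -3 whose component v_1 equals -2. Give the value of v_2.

C + 3I = [[-3, 1], [-12, 4]].
Solving (C + 3I)v = 0 gives the eigenspace spanned by (-2, -6).
With v_1 = -2, v = (-2, -6), so v_2 = -6.

-6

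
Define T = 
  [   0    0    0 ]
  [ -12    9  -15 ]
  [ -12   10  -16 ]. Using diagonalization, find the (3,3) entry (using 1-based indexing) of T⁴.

Characteristic polynomial: s^3 + 7s^2 + 6s = s(s + 1)(s + 6), so the eigenvalues are -6, -1, 0.
s=0: eigenvector (1, -2, -2).
s=-6: eigenvector (0, 1, 1).
s=-1: eigenvector (0, 3, 2).
P = [[1, 0, 0], [-2, 1, 3], [-2, 1, 2]], D = diag(0, -6, -1), P⁻¹ = [[1, 0, 0], [2, -2, 3], [0, 1, -1]].
T⁴ = P·diag(0, 1296, 1)·P⁻¹ = [[0, 0, 0], [2592, -2589, 3885], [2592, -2590, 3886]].
The requested entry is 3886.

3886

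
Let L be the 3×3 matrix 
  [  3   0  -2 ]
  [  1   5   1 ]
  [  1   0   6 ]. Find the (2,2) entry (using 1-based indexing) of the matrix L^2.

Characteristic polynomial: μ^3 - 14μ^2 + 65μ - 100 = (μ - 5)^2(μ - 4), so the eigenvalues are 4, 5, 5.
μ=4: eigenvector (2, -1, -1).
μ=5: eigenvector (0, 1, 0).
μ=5: eigenvector (-1, 0, 1).
P = [[2, 0, -1], [-1, 1, 0], [-1, 0, 1]], D = diag(4, 5, 5), P⁻¹ = [[1, 0, 1], [1, 1, 1], [1, 0, 2]].
L² = P·diag(16, 25, 25)·P⁻¹ = [[7, 0, -18], [9, 25, 9], [9, 0, 34]].
The requested entry is 25.

25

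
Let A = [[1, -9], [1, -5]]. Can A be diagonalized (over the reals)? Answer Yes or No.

Characteristic polynomial: p(λ) = λ^2 + 4λ + 4 = (λ + 2)^2.
λ = -2 has algebraic multiplicity 2; rank(A + 2I) = 1, so geometric multiplicity = 1.
Geometric multiplicity < algebraic multiplicity, so A is not diagonalizable.

No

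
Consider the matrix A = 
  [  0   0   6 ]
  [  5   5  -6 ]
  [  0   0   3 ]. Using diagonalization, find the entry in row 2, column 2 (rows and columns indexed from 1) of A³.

125

Characteristic polynomial: λ^3 - 8λ^2 + 15λ = λ(λ - 5)(λ - 3), so the eigenvalues are 0, 3, 5.
λ=0: eigenvector (1, -1, 0).
λ=5: eigenvector (0, 1, 0).
λ=3: eigenvector (2, -2, 1).
P = [[1, 0, 2], [-1, 1, -2], [0, 0, 1]], D = diag(0, 5, 3), P⁻¹ = [[1, 0, -2], [1, 1, 0], [0, 0, 1]].
A³ = P·diag(0, 125, 27)·P⁻¹ = [[0, 0, 54], [125, 125, -54], [0, 0, 27]].
The requested entry is 125.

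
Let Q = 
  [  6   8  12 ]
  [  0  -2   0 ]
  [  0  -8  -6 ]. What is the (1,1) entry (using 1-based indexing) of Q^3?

216

Characteristic polynomial: t^3 + 2t^2 - 36t - 72 = (t - 6)(t + 2)(t + 6), so the eigenvalues are -6, -2, 6.
t=-2: eigenvector (2, 1, -2).
t=6: eigenvector (1, 0, 0).
t=-6: eigenvector (-1, 0, 1).
P = [[2, 1, -1], [1, 0, 0], [-2, 0, 1]], D = diag(-2, 6, -6), P⁻¹ = [[0, 1, 0], [1, 0, 1], [0, 2, 1]].
Q³ = P·diag(-8, 216, -216)·P⁻¹ = [[216, 416, 432], [0, -8, 0], [0, -416, -216]].
The requested entry is 216.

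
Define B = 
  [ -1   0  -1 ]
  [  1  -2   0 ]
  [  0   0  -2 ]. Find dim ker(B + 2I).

1

B + 2I = [[1, 0, -1], [1, 0, 0], [0, 0, 0]].
This matrix has rank 2, so its null space has dimension 3 − 2 = 1.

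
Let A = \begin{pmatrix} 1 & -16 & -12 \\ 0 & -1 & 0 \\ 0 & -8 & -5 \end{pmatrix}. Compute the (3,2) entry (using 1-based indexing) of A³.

-248

Characteristic polynomial: λ^3 + 5λ^2 - λ - 5 = (λ - 1)(λ + 1)(λ + 5), so the eigenvalues are -5, -1, 1.
λ=-5: eigenvector (2, 0, 1).
λ=-1: eigenvector (-4, 1, -2).
λ=1: eigenvector (1, 0, 0).
P = [[2, -4, 1], [0, 1, 0], [1, -2, 0]], D = diag(-5, -1, 1), P⁻¹ = [[0, 2, 1], [0, 1, 0], [1, 0, -2]].
A³ = P·diag(-125, -1, 1)·P⁻¹ = [[1, -496, -252], [0, -1, 0], [0, -248, -125]].
The requested entry is -248.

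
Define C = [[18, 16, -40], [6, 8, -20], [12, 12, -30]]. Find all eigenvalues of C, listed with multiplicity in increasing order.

Characteristic polynomial: p(s) = s^3 + 4s^2 - 12s = s(s - 2)(s + 6).
Roots (with multiplicity): -6, 0, 2.

-6, 0, 2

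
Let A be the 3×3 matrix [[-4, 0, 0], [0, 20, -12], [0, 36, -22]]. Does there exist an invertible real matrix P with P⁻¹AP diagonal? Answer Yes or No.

Characteristic polynomial: p(μ) = μ^3 + 6μ^2 - 32 = (μ - 2)(μ + 4)^2.
μ = -4 has algebraic multiplicity 2; rank(A + 4I) = 1, so geometric multiplicity = 2.
Every eigenvalue has geometric = algebraic multiplicity, so A is diagonalizable.

Yes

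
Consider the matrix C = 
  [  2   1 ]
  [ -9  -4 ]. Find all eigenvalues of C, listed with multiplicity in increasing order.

Characteristic polynomial: p(t) = t^2 + 2t + 1 = (t + 1)^2.
Roots (with multiplicity): -1, -1.

-1, -1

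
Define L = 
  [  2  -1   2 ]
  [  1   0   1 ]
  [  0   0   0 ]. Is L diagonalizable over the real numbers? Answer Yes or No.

Characteristic polynomial: p(μ) = μ^3 - 2μ^2 + μ = μ(μ - 1)^2.
μ = 1 has algebraic multiplicity 2; rank(L − 1I) = 2, so geometric multiplicity = 1.
Geometric multiplicity < algebraic multiplicity, so L is not diagonalizable.

No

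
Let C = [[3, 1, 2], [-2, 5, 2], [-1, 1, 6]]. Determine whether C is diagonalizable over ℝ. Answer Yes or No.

No

Characteristic polynomial: p(s) = s^3 - 14s^2 + 65s - 100 = (s - 5)^2(s - 4).
s = 5 has algebraic multiplicity 2; rank(C − 5I) = 2, so geometric multiplicity = 1.
Geometric multiplicity < algebraic multiplicity, so C is not diagonalizable.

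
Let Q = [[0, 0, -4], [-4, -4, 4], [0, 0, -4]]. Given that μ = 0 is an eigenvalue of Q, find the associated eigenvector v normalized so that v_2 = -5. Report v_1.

5

Q = [[0, 0, -4], [-4, -4, 4], [0, 0, -4]].
Solving (Q)v = 0 gives the eigenspace spanned by (5, -5, 0).
With v_2 = -5, v = (5, -5, 0), so v_1 = 5.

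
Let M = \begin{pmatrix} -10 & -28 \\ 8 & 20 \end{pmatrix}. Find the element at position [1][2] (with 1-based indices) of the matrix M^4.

Characteristic polynomial: r^2 - 10r + 24 = (r - 6)(r - 4), so the eigenvalues are 4, 6.
r=6: eigenvector (-7, 4).
r=4: eigenvector (-2, 1).
P = [[-7, -2], [4, 1]], D = diag(6, 4), P⁻¹ = [[1, 2], [-4, -7]].
M⁴ = P·diag(1296, 256)·P⁻¹ = [[-7024, -14560], [4160, 8576]].
The requested entry is -14560.

-14560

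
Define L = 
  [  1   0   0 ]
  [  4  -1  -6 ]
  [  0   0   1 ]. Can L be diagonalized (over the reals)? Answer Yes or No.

Characteristic polynomial: p(t) = t^3 - t^2 - t + 1 = (t - 1)^2(t + 1).
t = 1 has algebraic multiplicity 2; rank(L − 1I) = 1, so geometric multiplicity = 2.
Every eigenvalue has geometric = algebraic multiplicity, so L is diagonalizable.

Yes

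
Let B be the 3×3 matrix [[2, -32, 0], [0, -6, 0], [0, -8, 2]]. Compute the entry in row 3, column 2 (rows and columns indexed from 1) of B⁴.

Characteristic polynomial: μ^3 + 2μ^2 - 20μ + 24 = (μ - 2)^2(μ + 6), so the eigenvalues are -6, 2, 2.
μ=-6: eigenvector (4, 1, 1).
μ=2: eigenvector (3, 0, 1).
μ=2: eigenvector (2, 0, 1).
P = [[4, 3, 2], [1, 0, 0], [1, 1, 1]], D = diag(-6, 2, 2), P⁻¹ = [[0, 1, 0], [1, -2, -2], [-1, 1, 3]].
B⁴ = P·diag(1296, 16, 16)·P⁻¹ = [[16, 5120, 0], [0, 1296, 0], [0, 1280, 16]].
The requested entry is 1280.

1280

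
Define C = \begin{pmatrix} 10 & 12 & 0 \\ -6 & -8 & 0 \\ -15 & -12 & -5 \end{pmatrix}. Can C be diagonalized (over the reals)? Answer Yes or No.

Yes

Characteristic polynomial: p(r) = r^3 + 3r^2 - 18r - 40 = (r - 4)(r + 2)(r + 5).
All 3 eigenvalues are distinct, so C is diagonalizable.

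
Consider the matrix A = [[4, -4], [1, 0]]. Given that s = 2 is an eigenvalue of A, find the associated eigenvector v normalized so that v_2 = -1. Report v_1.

-2

A − 2I = [[2, -4], [1, -2]].
Solving (A − 2I)v = 0 gives the eigenspace spanned by (-2, -1).
With v_2 = -1, v = (-2, -1), so v_1 = -2.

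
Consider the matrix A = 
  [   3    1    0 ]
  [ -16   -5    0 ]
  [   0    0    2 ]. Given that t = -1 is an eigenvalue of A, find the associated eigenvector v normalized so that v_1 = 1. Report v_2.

A + 1I = [[4, 1, 0], [-16, -4, 0], [0, 0, 3]].
Solving (A + 1I)v = 0 gives the eigenspace spanned by (1, -4, 0).
With v_1 = 1, v = (1, -4, 0), so v_2 = -4.

-4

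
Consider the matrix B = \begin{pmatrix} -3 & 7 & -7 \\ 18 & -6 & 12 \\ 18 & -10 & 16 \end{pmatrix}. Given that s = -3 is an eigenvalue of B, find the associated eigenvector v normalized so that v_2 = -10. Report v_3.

B + 3I = [[0, 7, -7], [18, -3, 12], [18, -10, 19]].
Solving (B + 3I)v = 0 gives the eigenspace spanned by (5, -10, -10).
With v_2 = -10, v = (5, -10, -10), so v_3 = -10.

-10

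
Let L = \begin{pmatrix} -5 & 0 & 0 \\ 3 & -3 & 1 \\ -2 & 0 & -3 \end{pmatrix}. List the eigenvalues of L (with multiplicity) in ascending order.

Characteristic polynomial: p(r) = r^3 + 11r^2 + 39r + 45 = (r + 3)^2(r + 5).
Roots (with multiplicity): -5, -3, -3.

-5, -3, -3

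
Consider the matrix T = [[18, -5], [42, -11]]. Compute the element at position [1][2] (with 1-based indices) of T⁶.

-16835

Characteristic polynomial: s^2 - 7s + 12 = (s - 4)(s - 3), so the eigenvalues are 3, 4.
s=3: eigenvector (1, 3).
s=4: eigenvector (-5, -14).
P = [[1, -5], [3, -14]], D = diag(3, 4), P⁻¹ = [[-14, 5], [-3, 1]].
T⁶ = P·diag(729, 4096)·P⁻¹ = [[51234, -16835], [141414, -46409]].
The requested entry is -16835.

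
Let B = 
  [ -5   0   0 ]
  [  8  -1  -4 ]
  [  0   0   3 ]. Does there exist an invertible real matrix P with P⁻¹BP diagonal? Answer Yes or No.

Characteristic polynomial: p(λ) = λ^3 + 3λ^2 - 13λ - 15 = (λ - 3)(λ + 1)(λ + 5).
All 3 eigenvalues are distinct, so B is diagonalizable.

Yes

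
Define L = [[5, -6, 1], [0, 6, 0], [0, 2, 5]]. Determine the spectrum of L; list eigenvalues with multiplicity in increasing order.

Characteristic polynomial: p(t) = t^3 - 16t^2 + 85t - 150 = (t - 6)(t - 5)^2.
Roots (with multiplicity): 5, 5, 6.

5, 5, 6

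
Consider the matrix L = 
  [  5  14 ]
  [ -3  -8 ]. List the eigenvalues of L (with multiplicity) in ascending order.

-2, -1

Characteristic polynomial: p(λ) = λ^2 + 3λ + 2 = (λ + 1)(λ + 2).
Roots (with multiplicity): -2, -1.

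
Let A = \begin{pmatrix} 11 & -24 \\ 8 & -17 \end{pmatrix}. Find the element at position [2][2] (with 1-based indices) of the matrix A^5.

-12497

Characteristic polynomial: λ^2 + 6λ + 5 = (λ + 1)(λ + 5), so the eigenvalues are -5, -1.
λ=-5: eigenvector (-3, -2).
λ=-1: eigenvector (-2, -1).
P = [[-3, -2], [-2, -1]], D = diag(-5, -1), P⁻¹ = [[1, -2], [-2, 3]].
A⁵ = P·diag(-3125, -1)·P⁻¹ = [[9371, -18744], [6248, -12497]].
The requested entry is -12497.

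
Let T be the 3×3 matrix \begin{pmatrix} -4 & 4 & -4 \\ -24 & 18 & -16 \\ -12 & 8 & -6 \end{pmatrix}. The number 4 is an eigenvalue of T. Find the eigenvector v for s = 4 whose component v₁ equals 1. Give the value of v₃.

2

T − 4I = [[-8, 4, -4], [-24, 14, -16], [-12, 8, -10]].
Solving (T − 4I)v = 0 gives the eigenspace spanned by (1, 4, 2).
With v₁ = 1, v = (1, 4, 2), so v₃ = 2.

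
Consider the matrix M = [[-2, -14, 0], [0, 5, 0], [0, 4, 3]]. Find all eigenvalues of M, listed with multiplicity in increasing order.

Characteristic polynomial: p(s) = s^3 - 6s^2 - s + 30 = (s - 5)(s - 3)(s + 2).
Roots (with multiplicity): -2, 3, 5.

-2, 3, 5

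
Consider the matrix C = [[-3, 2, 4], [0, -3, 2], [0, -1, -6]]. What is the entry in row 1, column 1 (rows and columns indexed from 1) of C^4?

81

Characteristic polynomial: s^3 + 12s^2 + 47s + 60 = (s + 3)(s + 4)(s + 5), so the eigenvalues are -5, -4, -3.
s=-3: eigenvector (1, 0, 0).
s=-5: eigenvector (-1, -1, 1).
s=-4: eigenvector (0, -2, 1).
P = [[1, -1, 0], [0, -1, -2], [0, 1, 1]], D = diag(-3, -5, -4), P⁻¹ = [[1, 1, 2], [0, 1, 2], [0, -1, -1]].
C⁴ = P·diag(81, 625, 256)·P⁻¹ = [[81, -544, -1088], [0, -113, -738], [0, 369, 994]].
The requested entry is 81.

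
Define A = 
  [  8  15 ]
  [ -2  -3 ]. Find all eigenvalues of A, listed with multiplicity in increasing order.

2, 3

Characteristic polynomial: p(r) = r^2 - 5r + 6 = (r - 3)(r - 2).
Roots (with multiplicity): 2, 3.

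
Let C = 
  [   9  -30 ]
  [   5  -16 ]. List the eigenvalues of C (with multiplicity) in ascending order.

-6, -1

Characteristic polynomial: p(λ) = λ^2 + 7λ + 6 = (λ + 1)(λ + 6).
Roots (with multiplicity): -6, -1.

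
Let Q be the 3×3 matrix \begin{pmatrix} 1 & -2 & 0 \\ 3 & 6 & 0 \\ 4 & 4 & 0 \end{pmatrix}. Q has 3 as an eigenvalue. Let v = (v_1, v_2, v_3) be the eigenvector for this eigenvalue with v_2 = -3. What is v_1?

3

Q − 3I = [[-2, -2, 0], [3, 3, 0], [4, 4, -3]].
Solving (Q − 3I)v = 0 gives the eigenspace spanned by (3, -3, 0).
With v_2 = -3, v = (3, -3, 0), so v_1 = 3.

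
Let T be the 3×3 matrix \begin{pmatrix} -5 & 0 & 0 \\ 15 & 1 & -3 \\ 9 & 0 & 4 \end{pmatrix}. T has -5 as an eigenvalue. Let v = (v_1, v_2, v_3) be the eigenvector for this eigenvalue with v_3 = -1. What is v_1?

1

T + 5I = [[0, 0, 0], [15, 6, -3], [9, 0, 9]].
Solving (T + 5I)v = 0 gives the eigenspace spanned by (1, -3, -1).
With v_3 = -1, v = (1, -3, -1), so v_1 = 1.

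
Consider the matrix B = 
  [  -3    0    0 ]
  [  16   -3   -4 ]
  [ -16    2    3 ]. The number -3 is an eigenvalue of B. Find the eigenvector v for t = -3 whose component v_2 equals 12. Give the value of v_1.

-3

B + 3I = [[0, 0, 0], [16, 0, -4], [-16, 2, 6]].
Solving (B + 3I)v = 0 gives the eigenspace spanned by (-3, 12, -12).
With v_2 = 12, v = (-3, 12, -12), so v_1 = -3.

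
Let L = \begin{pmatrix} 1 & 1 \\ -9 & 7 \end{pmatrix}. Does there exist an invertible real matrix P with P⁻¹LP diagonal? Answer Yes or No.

No

Characteristic polynomial: p(μ) = μ^2 - 8μ + 16 = (μ - 4)^2.
μ = 4 has algebraic multiplicity 2; rank(L − 4I) = 1, so geometric multiplicity = 1.
Geometric multiplicity < algebraic multiplicity, so L is not diagonalizable.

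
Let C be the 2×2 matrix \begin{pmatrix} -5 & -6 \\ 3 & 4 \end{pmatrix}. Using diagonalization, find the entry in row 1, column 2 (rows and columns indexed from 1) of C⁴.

30

Characteristic polynomial: λ^2 + λ - 2 = (λ - 1)(λ + 2), so the eigenvalues are -2, 1.
λ=-2: eigenvector (2, -1).
λ=1: eigenvector (-1, 1).
P = [[2, -1], [-1, 1]], D = diag(-2, 1), P⁻¹ = [[1, 1], [1, 2]].
C⁴ = P·diag(16, 1)·P⁻¹ = [[31, 30], [-15, -14]].
The requested entry is 30.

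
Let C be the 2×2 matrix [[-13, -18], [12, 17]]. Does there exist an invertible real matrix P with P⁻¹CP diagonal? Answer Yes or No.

Characteristic polynomial: p(μ) = μ^2 - 4μ - 5 = (μ - 5)(μ + 1).
All 2 eigenvalues are distinct, so C is diagonalizable.

Yes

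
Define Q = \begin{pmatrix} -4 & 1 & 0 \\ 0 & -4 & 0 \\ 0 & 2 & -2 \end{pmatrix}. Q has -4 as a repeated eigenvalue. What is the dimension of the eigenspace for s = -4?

1

Q + 4I = [[0, 1, 0], [0, 0, 0], [0, 2, 2]].
This matrix has rank 2, so its null space has dimension 3 − 2 = 1.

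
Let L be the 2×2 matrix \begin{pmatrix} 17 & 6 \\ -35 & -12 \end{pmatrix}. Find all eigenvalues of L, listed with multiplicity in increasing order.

2, 3

Characteristic polynomial: p(μ) = μ^2 - 5μ + 6 = (μ - 3)(μ - 2).
Roots (with multiplicity): 2, 3.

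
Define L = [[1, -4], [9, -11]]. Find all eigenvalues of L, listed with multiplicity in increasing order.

-5, -5

Characteristic polynomial: p(s) = s^2 + 10s + 25 = (s + 5)^2.
Roots (with multiplicity): -5, -5.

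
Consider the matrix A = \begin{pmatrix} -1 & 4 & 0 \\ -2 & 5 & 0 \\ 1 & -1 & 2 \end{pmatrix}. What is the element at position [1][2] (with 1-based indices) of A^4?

160

Characteristic polynomial: μ^3 - 6μ^2 + 11μ - 6 = (μ - 3)(μ - 2)(μ - 1), so the eigenvalues are 1, 2, 3.
μ=3: eigenvector (1, 1, 0).
μ=1: eigenvector (-2, -1, 1).
μ=2: eigenvector (0, 0, 1).
P = [[1, -2, 0], [1, -1, 0], [0, 1, 1]], D = diag(3, 1, 2), P⁻¹ = [[-1, 2, 0], [-1, 1, 0], [1, -1, 1]].
A⁴ = P·diag(81, 1, 16)·P⁻¹ = [[-79, 160, 0], [-80, 161, 0], [15, -15, 16]].
The requested entry is 160.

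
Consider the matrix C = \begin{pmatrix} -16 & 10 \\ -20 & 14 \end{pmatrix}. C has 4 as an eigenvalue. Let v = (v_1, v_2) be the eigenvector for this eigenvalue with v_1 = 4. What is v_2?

8

C − 4I = [[-20, 10], [-20, 10]].
Solving (C − 4I)v = 0 gives the eigenspace spanned by (4, 8).
With v_1 = 4, v = (4, 8), so v_2 = 8.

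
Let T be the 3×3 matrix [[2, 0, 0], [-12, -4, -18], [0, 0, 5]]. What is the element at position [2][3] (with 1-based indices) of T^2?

-18

Characteristic polynomial: μ^3 - 3μ^2 - 18μ + 40 = (μ - 5)(μ - 2)(μ + 4), so the eigenvalues are -4, 2, 5.
μ=2: eigenvector (1, -2, 0).
μ=-4: eigenvector (0, 1, 0).
μ=5: eigenvector (0, -2, 1).
P = [[1, 0, 0], [-2, 1, -2], [0, 0, 1]], D = diag(2, -4, 5), P⁻¹ = [[1, 0, 0], [2, 1, 2], [0, 0, 1]].
T² = P·diag(4, 16, 25)·P⁻¹ = [[4, 0, 0], [24, 16, -18], [0, 0, 25]].
The requested entry is -18.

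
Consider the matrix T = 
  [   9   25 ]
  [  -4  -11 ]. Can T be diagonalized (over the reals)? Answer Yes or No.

No

Characteristic polynomial: p(r) = r^2 + 2r + 1 = (r + 1)^2.
r = -1 has algebraic multiplicity 2; rank(T + 1I) = 1, so geometric multiplicity = 1.
Geometric multiplicity < algebraic multiplicity, so T is not diagonalizable.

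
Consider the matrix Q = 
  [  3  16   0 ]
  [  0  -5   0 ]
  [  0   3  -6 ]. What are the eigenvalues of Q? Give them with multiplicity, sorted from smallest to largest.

-6, -5, 3

Characteristic polynomial: p(t) = t^3 + 8t^2 - 3t - 90 = (t - 3)(t + 5)(t + 6).
Roots (with multiplicity): -6, -5, 3.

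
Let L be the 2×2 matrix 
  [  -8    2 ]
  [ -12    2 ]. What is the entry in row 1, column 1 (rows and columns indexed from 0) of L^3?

Characteristic polynomial: λ^2 + 6λ + 8 = (λ + 2)(λ + 4), so the eigenvalues are -4, -2.
λ=-2: eigenvector (1, 3).
λ=-4: eigenvector (1, 2).
P = [[1, 1], [3, 2]], D = diag(-2, -4), P⁻¹ = [[-2, 1], [3, -1]].
L³ = P·diag(-8, -64)·P⁻¹ = [[-176, 56], [-336, 104]].
The requested entry is 104.

104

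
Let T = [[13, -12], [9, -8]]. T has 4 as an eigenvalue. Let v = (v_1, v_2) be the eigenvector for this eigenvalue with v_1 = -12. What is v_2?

-9

T − 4I = [[9, -12], [9, -12]].
Solving (T − 4I)v = 0 gives the eigenspace spanned by (-12, -9).
With v_1 = -12, v = (-12, -9), so v_2 = -9.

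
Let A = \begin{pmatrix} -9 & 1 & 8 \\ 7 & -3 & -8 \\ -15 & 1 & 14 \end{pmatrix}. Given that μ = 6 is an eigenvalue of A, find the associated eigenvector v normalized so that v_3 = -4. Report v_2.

A − 6I = [[-15, 1, 8], [7, -9, -8], [-15, 1, 8]].
Solving (A − 6I)v = 0 gives the eigenspace spanned by (-2, 2, -4).
With v_3 = -4, v = (-2, 2, -4), so v_2 = 2.

2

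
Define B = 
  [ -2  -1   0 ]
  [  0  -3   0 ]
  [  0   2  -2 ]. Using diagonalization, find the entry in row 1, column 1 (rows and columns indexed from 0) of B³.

Characteristic polynomial: r^3 + 7r^2 + 16r + 12 = (r + 2)^2(r + 3), so the eigenvalues are -3, -2, -2.
r=-3: eigenvector (1, 1, -2).
r=-2: eigenvector (1, 0, 0).
r=-2: eigenvector (-2, 0, 1).
P = [[1, 1, -2], [1, 0, 0], [-2, 0, 1]], D = diag(-3, -2, -2), P⁻¹ = [[0, 1, 0], [1, 3, 2], [0, 2, 1]].
B³ = P·diag(-27, -8, -8)·P⁻¹ = [[-8, -19, 0], [0, -27, 0], [0, 38, -8]].
The requested entry is -27.

-27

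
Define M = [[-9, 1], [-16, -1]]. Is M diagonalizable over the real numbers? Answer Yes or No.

No

Characteristic polynomial: p(μ) = μ^2 + 10μ + 25 = (μ + 5)^2.
μ = -5 has algebraic multiplicity 2; rank(M + 5I) = 1, so geometric multiplicity = 1.
Geometric multiplicity < algebraic multiplicity, so M is not diagonalizable.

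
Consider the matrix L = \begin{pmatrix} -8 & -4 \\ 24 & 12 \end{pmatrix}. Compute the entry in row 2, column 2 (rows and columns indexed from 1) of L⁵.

Characteristic polynomial: λ^2 - 4λ = λ(λ - 4), so the eigenvalues are 0, 4.
λ=0: eigenvector (1, -2).
λ=4: eigenvector (1, -3).
P = [[1, 1], [-2, -3]], D = diag(0, 4), P⁻¹ = [[3, 1], [-2, -1]].
L⁵ = P·diag(0, 1024)·P⁻¹ = [[-2048, -1024], [6144, 3072]].
The requested entry is 3072.

3072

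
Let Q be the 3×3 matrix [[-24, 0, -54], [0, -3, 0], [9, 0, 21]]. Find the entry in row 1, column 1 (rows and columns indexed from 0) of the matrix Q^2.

9

Characteristic polynomial: λ^3 + 6λ^2 - 9λ - 54 = (λ - 3)(λ + 3)(λ + 6), so the eigenvalues are -6, -3, 3.
λ=-6: eigenvector (3, 0, -1).
λ=-3: eigenvector (0, 1, 0).
λ=3: eigenvector (-2, 0, 1).
P = [[3, 0, -2], [0, 1, 0], [-1, 0, 1]], D = diag(-6, -3, 3), P⁻¹ = [[1, 0, 2], [0, 1, 0], [1, 0, 3]].
Q² = P·diag(36, 9, 9)·P⁻¹ = [[90, 0, 162], [0, 9, 0], [-27, 0, -45]].
The requested entry is 9.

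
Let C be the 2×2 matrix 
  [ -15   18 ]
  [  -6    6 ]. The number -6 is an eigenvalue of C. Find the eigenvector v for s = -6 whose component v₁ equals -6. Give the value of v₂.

C + 6I = [[-9, 18], [-6, 12]].
Solving (C + 6I)v = 0 gives the eigenspace spanned by (-6, -3).
With v₁ = -6, v = (-6, -3), so v₂ = -3.

-3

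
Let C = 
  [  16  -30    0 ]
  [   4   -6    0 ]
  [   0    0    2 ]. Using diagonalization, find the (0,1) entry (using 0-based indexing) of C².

-300

Characteristic polynomial: r^3 - 12r^2 + 44r - 48 = (r - 6)(r - 4)(r - 2), so the eigenvalues are 2, 4, 6.
r=6: eigenvector (-3, -1, 0).
r=4: eigenvector (5, 2, 0).
r=2: eigenvector (0, 0, 1).
P = [[-3, 5, 0], [-1, 2, 0], [0, 0, 1]], D = diag(6, 4, 2), P⁻¹ = [[-2, 5, 0], [-1, 3, 0], [0, 0, 1]].
C² = P·diag(36, 16, 4)·P⁻¹ = [[136, -300, 0], [40, -84, 0], [0, 0, 4]].
The requested entry is -300.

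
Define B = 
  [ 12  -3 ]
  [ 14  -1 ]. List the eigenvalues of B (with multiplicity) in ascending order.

5, 6

Characteristic polynomial: p(s) = s^2 - 11s + 30 = (s - 6)(s - 5).
Roots (with multiplicity): 5, 6.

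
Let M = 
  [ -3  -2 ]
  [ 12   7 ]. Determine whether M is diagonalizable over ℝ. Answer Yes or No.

Characteristic polynomial: p(λ) = λ^2 - 4λ + 3 = (λ - 3)(λ - 1).
All 2 eigenvalues are distinct, so M is diagonalizable.

Yes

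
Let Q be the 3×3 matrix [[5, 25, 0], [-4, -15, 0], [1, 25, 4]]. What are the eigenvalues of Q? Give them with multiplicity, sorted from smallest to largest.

Characteristic polynomial: p(t) = t^3 + 6t^2 - 15t - 100 = (t - 4)(t + 5)^2.
Roots (with multiplicity): -5, -5, 4.

-5, -5, 4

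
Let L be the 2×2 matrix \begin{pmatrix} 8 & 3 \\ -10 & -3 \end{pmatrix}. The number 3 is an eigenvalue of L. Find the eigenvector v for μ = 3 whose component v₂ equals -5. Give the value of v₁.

3

L − 3I = [[5, 3], [-10, -6]].
Solving (L − 3I)v = 0 gives the eigenspace spanned by (3, -5).
With v₂ = -5, v = (3, -5), so v₁ = 3.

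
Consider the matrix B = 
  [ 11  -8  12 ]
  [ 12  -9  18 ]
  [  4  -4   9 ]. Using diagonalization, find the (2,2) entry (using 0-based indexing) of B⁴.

1713

Characteristic polynomial: r^3 - 11r^2 + 39r - 45 = (r - 5)(r - 3)^2, so the eigenvalues are 3, 3, 5.
r=3: eigenvector (1, 1, 0).
r=3: eigenvector (6, 9, 2).
r=5: eigenvector (2, 3, 1).
P = [[1, 6, 2], [1, 9, 3], [0, 2, 1]], D = diag(3, 3, 5), P⁻¹ = [[3, -2, 0], [-1, 1, -1], [2, -2, 3]].
B⁴ = P·diag(81, 81, 625)·P⁻¹ = [[2257, -2176, 3264], [3264, -3183, 4896], [1088, -1088, 1713]].
The requested entry is 1713.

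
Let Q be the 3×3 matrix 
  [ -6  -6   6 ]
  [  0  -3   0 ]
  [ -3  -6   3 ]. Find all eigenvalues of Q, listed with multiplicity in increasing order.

Characteristic polynomial: p(λ) = λ^3 + 6λ^2 + 9λ = λ(λ + 3)^2.
Roots (with multiplicity): -3, -3, 0.

-3, -3, 0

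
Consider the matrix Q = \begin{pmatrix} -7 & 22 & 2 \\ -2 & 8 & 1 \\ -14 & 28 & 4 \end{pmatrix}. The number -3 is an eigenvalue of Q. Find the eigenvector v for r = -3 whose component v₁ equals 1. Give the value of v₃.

2

Q + 3I = [[-4, 22, 2], [-2, 11, 1], [-14, 28, 7]].
Solving (Q + 3I)v = 0 gives the eigenspace spanned by (1, 0, 2).
With v₁ = 1, v = (1, 0, 2), so v₃ = 2.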